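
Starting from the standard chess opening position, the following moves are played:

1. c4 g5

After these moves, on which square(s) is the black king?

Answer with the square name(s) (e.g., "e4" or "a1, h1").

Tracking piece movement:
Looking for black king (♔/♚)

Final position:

  a b c d e f g h
  ─────────────────
8│♜ ♞ ♝ ♛ ♚ ♝ ♞ ♜│8
7│♟ ♟ ♟ ♟ ♟ ♟ · ♟│7
6│· · · · · · · ·│6
5│· · · · · · ♟ ·│5
4│· · ♙ · · · · ·│4
3│· · · · · · · ·│3
2│♙ ♙ · ♙ ♙ ♙ ♙ ♙│2
1│♖ ♘ ♗ ♕ ♔ ♗ ♘ ♖│1
  ─────────────────
  a b c d e f g h


e8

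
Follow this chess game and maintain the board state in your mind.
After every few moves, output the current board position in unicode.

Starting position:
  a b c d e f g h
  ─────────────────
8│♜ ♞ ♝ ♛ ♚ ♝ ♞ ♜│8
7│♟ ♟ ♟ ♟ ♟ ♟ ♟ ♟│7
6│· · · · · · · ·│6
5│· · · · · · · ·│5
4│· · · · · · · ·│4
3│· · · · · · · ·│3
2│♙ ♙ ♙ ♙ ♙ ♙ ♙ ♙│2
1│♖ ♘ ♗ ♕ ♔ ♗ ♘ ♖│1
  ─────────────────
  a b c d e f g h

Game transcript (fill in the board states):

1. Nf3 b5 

  a b c d e f g h
  ─────────────────
8│♜ ♞ ♝ ♛ ♚ ♝ ♞ ♜│8
7│♟ · ♟ ♟ ♟ ♟ ♟ ♟│7
6│· · · · · · · ·│6
5│· ♟ · · · · · ·│5
4│· · · · · · · ·│4
3│· · · · · ♘ · ·│3
2│♙ ♙ ♙ ♙ ♙ ♙ ♙ ♙│2
1│♖ ♘ ♗ ♕ ♔ ♗ · ♖│1
  ─────────────────
  a b c d e f g h

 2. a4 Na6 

  a b c d e f g h
  ─────────────────
8│♜ · ♝ ♛ ♚ ♝ ♞ ♜│8
7│♟ · ♟ ♟ ♟ ♟ ♟ ♟│7
6│♞ · · · · · · ·│6
5│· ♟ · · · · · ·│5
4│♙ · · · · · · ·│4
3│· · · · · ♘ · ·│3
2│· ♙ ♙ ♙ ♙ ♙ ♙ ♙│2
1│♖ ♘ ♗ ♕ ♔ ♗ · ♖│1
  ─────────────────
  a b c d e f g h

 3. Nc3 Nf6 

  a b c d e f g h
  ─────────────────
8│♜ · ♝ ♛ ♚ ♝ · ♜│8
7│♟ · ♟ ♟ ♟ ♟ ♟ ♟│7
6│♞ · · · · ♞ · ·│6
5│· ♟ · · · · · ·│5
4│♙ · · · · · · ·│4
3│· · ♘ · · ♘ · ·│3
2│· ♙ ♙ ♙ ♙ ♙ ♙ ♙│2
1│♖ · ♗ ♕ ♔ ♗ · ♖│1
  ─────────────────
  a b c d e f g h



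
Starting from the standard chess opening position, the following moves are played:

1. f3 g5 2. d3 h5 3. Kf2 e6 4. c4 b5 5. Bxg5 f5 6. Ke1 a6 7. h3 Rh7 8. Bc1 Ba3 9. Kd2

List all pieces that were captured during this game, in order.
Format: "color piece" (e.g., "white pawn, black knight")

Tracking captures:
  Bxg5: captured black pawn

black pawn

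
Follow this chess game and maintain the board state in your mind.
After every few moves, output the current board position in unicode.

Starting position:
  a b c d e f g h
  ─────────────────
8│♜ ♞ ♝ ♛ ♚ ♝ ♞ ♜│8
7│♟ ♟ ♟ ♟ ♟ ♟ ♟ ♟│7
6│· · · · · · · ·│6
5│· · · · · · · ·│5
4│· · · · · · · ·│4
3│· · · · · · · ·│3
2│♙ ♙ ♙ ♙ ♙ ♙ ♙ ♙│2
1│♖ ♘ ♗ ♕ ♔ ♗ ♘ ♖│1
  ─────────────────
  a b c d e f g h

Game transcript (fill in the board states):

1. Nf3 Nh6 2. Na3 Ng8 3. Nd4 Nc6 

  a b c d e f g h
  ─────────────────
8│♜ · ♝ ♛ ♚ ♝ ♞ ♜│8
7│♟ ♟ ♟ ♟ ♟ ♟ ♟ ♟│7
6│· · ♞ · · · · ·│6
5│· · · · · · · ·│5
4│· · · ♘ · · · ·│4
3│♘ · · · · · · ·│3
2│♙ ♙ ♙ ♙ ♙ ♙ ♙ ♙│2
1│♖ · ♗ ♕ ♔ ♗ · ♖│1
  ─────────────────
  a b c d e f g h

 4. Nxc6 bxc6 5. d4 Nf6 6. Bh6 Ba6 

  a b c d e f g h
  ─────────────────
8│♜ · · ♛ ♚ ♝ · ♜│8
7│♟ · ♟ ♟ ♟ ♟ ♟ ♟│7
6│♝ · ♟ · · ♞ · ♗│6
5│· · · · · · · ·│5
4│· · · ♙ · · · ·│4
3│♘ · · · · · · ·│3
2│♙ ♙ ♙ · ♙ ♙ ♙ ♙│2
1│♖ · · ♕ ♔ ♗ · ♖│1
  ─────────────────
  a b c d e f g h

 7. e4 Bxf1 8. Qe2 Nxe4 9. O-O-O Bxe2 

  a b c d e f g h
  ─────────────────
8│♜ · · ♛ ♚ ♝ · ♜│8
7│♟ · ♟ ♟ ♟ ♟ ♟ ♟│7
6│· · ♟ · · · · ♗│6
5│· · · · · · · ·│5
4│· · · ♙ ♞ · · ·│4
3│♘ · · · · · · ·│3
2│♙ ♙ ♙ · ♝ ♙ ♙ ♙│2
1│· · ♔ ♖ · · · ♖│1
  ─────────────────
  a b c d e f g h

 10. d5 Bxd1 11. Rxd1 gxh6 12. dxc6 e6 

  a b c d e f g h
  ─────────────────
8│♜ · · ♛ ♚ ♝ · ♜│8
7│♟ · ♟ ♟ · ♟ · ♟│7
6│· · ♙ · ♟ · · ♟│6
5│· · · · · · · ·│5
4│· · · · ♞ · · ·│4
3│♘ · · · · · · ·│3
2│♙ ♙ ♙ · · ♙ ♙ ♙│2
1│· · ♔ ♖ · · · ·│1
  ─────────────────
  a b c d e f g h

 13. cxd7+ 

  a b c d e f g h
  ─────────────────
8│♜ · · ♛ ♚ ♝ · ♜│8
7│♟ · ♟ ♙ · ♟ · ♟│7
6│· · · · ♟ · · ♟│6
5│· · · · · · · ·│5
4│· · · · ♞ · · ·│4
3│♘ · · · · · · ·│3
2│♙ ♙ ♙ · · ♙ ♙ ♙│2
1│· · ♔ ♖ · · · ·│1
  ─────────────────
  a b c d e f g h


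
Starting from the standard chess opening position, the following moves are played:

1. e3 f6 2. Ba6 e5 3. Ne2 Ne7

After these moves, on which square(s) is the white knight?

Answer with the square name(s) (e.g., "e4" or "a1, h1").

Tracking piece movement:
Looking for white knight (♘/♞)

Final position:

  a b c d e f g h
  ─────────────────
8│♜ ♞ ♝ ♛ ♚ ♝ · ♜│8
7│♟ ♟ ♟ ♟ ♞ · ♟ ♟│7
6│♗ · · · · ♟ · ·│6
5│· · · · ♟ · · ·│5
4│· · · · · · · ·│4
3│· · · · ♙ · · ·│3
2│♙ ♙ ♙ ♙ ♘ ♙ ♙ ♙│2
1│♖ ♘ ♗ ♕ ♔ · · ♖│1
  ─────────────────
  a b c d e f g h


b1, e2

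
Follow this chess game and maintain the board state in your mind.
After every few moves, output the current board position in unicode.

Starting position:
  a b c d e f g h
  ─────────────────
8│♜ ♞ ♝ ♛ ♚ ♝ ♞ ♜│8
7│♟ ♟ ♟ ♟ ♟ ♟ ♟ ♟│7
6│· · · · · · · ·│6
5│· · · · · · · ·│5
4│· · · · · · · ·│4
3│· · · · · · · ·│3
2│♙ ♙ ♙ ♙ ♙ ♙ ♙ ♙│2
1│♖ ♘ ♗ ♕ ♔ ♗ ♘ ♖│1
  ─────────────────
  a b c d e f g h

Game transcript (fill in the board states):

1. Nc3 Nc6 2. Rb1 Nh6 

  a b c d e f g h
  ─────────────────
8│♜ · ♝ ♛ ♚ ♝ · ♜│8
7│♟ ♟ ♟ ♟ ♟ ♟ ♟ ♟│7
6│· · ♞ · · · · ♞│6
5│· · · · · · · ·│5
4│· · · · · · · ·│4
3│· · ♘ · · · · ·│3
2│♙ ♙ ♙ ♙ ♙ ♙ ♙ ♙│2
1│· ♖ ♗ ♕ ♔ ♗ ♘ ♖│1
  ─────────────────
  a b c d e f g h

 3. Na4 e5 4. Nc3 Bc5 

  a b c d e f g h
  ─────────────────
8│♜ · ♝ ♛ ♚ · · ♜│8
7│♟ ♟ ♟ ♟ · ♟ ♟ ♟│7
6│· · ♞ · · · · ♞│6
5│· · ♝ · ♟ · · ·│5
4│· · · · · · · ·│4
3│· · ♘ · · · · ·│3
2│♙ ♙ ♙ ♙ ♙ ♙ ♙ ♙│2
1│· ♖ ♗ ♕ ♔ ♗ ♘ ♖│1
  ─────────────────
  a b c d e f g h

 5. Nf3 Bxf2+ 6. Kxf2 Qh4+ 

  a b c d e f g h
  ─────────────────
8│♜ · ♝ · ♚ · · ♜│8
7│♟ ♟ ♟ ♟ · ♟ ♟ ♟│7
6│· · ♞ · · · · ♞│6
5│· · · · ♟ · · ·│5
4│· · · · · · · ♛│4
3│· · ♘ · · ♘ · ·│3
2│♙ ♙ ♙ ♙ ♙ ♔ ♙ ♙│2
1│· ♖ ♗ ♕ · ♗ · ♖│1
  ─────────────────
  a b c d e f g h

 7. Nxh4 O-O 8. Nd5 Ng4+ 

  a b c d e f g h
  ─────────────────
8│♜ · ♝ · · ♜ ♚ ·│8
7│♟ ♟ ♟ ♟ · ♟ ♟ ♟│7
6│· · ♞ · · · · ·│6
5│· · · ♘ ♟ · · ·│5
4│· · · · · · ♞ ♘│4
3│· · · · · · · ·│3
2│♙ ♙ ♙ ♙ ♙ ♔ ♙ ♙│2
1│· ♖ ♗ ♕ · ♗ · ♖│1
  ─────────────────
  a b c d e f g h

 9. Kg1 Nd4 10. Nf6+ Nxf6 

  a b c d e f g h
  ─────────────────
8│♜ · ♝ · · ♜ ♚ ·│8
7│♟ ♟ ♟ ♟ · ♟ ♟ ♟│7
6│· · · · · ♞ · ·│6
5│· · · · ♟ · · ·│5
4│· · · ♞ · · · ♘│4
3│· · · · · · · ·│3
2│♙ ♙ ♙ ♙ ♙ · ♙ ♙│2
1│· ♖ ♗ ♕ · ♗ ♔ ♖│1
  ─────────────────
  a b c d e f g h



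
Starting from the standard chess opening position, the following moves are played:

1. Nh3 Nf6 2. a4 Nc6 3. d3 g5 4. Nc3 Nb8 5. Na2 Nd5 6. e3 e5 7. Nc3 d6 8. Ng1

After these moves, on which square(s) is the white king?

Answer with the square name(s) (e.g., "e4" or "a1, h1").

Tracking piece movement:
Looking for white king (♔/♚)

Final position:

  a b c d e f g h
  ─────────────────
8│♜ ♞ ♝ ♛ ♚ ♝ · ♜│8
7│♟ ♟ ♟ · · ♟ · ♟│7
6│· · · ♟ · · · ·│6
5│· · · ♞ ♟ · ♟ ·│5
4│♙ · · · · · · ·│4
3│· · ♘ ♙ ♙ · · ·│3
2│· ♙ ♙ · · ♙ ♙ ♙│2
1│♖ · ♗ ♕ ♔ ♗ ♘ ♖│1
  ─────────────────
  a b c d e f g h


e1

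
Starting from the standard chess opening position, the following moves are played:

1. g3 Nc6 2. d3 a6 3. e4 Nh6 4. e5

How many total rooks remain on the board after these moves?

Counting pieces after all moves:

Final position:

  a b c d e f g h
  ─────────────────
8│♜ · ♝ ♛ ♚ ♝ · ♜│8
7│· ♟ ♟ ♟ ♟ ♟ ♟ ♟│7
6│♟ · ♞ · · · · ♞│6
5│· · · · ♙ · · ·│5
4│· · · · · · · ·│4
3│· · · ♙ · · ♙ ·│3
2│♙ ♙ ♙ · · ♙ · ♙│2
1│♖ ♘ ♗ ♕ ♔ ♗ ♘ ♖│1
  ─────────────────
  a b c d e f g h


4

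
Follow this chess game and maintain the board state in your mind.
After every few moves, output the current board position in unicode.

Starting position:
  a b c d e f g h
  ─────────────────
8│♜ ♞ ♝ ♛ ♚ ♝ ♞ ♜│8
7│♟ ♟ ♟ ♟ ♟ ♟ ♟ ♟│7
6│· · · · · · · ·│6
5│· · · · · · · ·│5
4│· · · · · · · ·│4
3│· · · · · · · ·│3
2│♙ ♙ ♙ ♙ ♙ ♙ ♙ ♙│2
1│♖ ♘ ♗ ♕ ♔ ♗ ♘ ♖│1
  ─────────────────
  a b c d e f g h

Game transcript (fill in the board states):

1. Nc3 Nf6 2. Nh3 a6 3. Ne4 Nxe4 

  a b c d e f g h
  ─────────────────
8│♜ ♞ ♝ ♛ ♚ ♝ · ♜│8
7│· ♟ ♟ ♟ ♟ ♟ ♟ ♟│7
6│♟ · · · · · · ·│6
5│· · · · · · · ·│5
4│· · · · ♞ · · ·│4
3│· · · · · · · ♘│3
2│♙ ♙ ♙ ♙ ♙ ♙ ♙ ♙│2
1│♖ · ♗ ♕ ♔ ♗ · ♖│1
  ─────────────────
  a b c d e f g h

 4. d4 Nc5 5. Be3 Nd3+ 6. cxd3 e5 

  a b c d e f g h
  ─────────────────
8│♜ ♞ ♝ ♛ ♚ ♝ · ♜│8
7│· ♟ ♟ ♟ · ♟ ♟ ♟│7
6│♟ · · · · · · ·│6
5│· · · · ♟ · · ·│5
4│· · · ♙ · · · ·│4
3│· · · ♙ ♗ · · ♘│3
2│♙ ♙ · · ♙ ♙ ♙ ♙│2
1│♖ · · ♕ ♔ ♗ · ♖│1
  ─────────────────
  a b c d e f g h

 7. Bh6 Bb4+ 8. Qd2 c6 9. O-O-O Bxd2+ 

  a b c d e f g h
  ─────────────────
8│♜ ♞ ♝ ♛ ♚ · · ♜│8
7│· ♟ · ♟ · ♟ ♟ ♟│7
6│♟ · ♟ · · · · ♗│6
5│· · · · ♟ · · ·│5
4│· · · ♙ · · · ·│4
3│· · · ♙ · · · ♘│3
2│♙ ♙ · ♝ ♙ ♙ ♙ ♙│2
1│· · ♔ ♖ · ♗ · ♖│1
  ─────────────────
  a b c d e f g h

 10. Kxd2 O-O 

  a b c d e f g h
  ─────────────────
8│♜ ♞ ♝ ♛ · ♜ ♚ ·│8
7│· ♟ · ♟ · ♟ ♟ ♟│7
6│♟ · ♟ · · · · ♗│6
5│· · · · ♟ · · ·│5
4│· · · ♙ · · · ·│4
3│· · · ♙ · · · ♘│3
2│♙ ♙ · ♔ ♙ ♙ ♙ ♙│2
1│· · · ♖ · ♗ · ♖│1
  ─────────────────
  a b c d e f g h


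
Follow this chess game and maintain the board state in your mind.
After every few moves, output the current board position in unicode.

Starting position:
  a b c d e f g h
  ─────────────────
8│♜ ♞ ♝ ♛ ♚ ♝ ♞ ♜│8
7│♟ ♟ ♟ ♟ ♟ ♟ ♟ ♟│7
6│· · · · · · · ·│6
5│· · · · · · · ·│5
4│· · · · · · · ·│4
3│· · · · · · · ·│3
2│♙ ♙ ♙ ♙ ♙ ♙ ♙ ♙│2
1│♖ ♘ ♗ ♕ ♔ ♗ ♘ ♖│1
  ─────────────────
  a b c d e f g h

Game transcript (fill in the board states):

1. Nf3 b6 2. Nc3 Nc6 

  a b c d e f g h
  ─────────────────
8│♜ · ♝ ♛ ♚ ♝ ♞ ♜│8
7│♟ · ♟ ♟ ♟ ♟ ♟ ♟│7
6│· ♟ ♞ · · · · ·│6
5│· · · · · · · ·│5
4│· · · · · · · ·│4
3│· · ♘ · · ♘ · ·│3
2│♙ ♙ ♙ ♙ ♙ ♙ ♙ ♙│2
1│♖ · ♗ ♕ ♔ ♗ · ♖│1
  ─────────────────
  a b c d e f g h

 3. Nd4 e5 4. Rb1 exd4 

  a b c d e f g h
  ─────────────────
8│♜ · ♝ ♛ ♚ ♝ ♞ ♜│8
7│♟ · ♟ ♟ · ♟ ♟ ♟│7
6│· ♟ ♞ · · · · ·│6
5│· · · · · · · ·│5
4│· · · ♟ · · · ·│4
3│· · ♘ · · · · ·│3
2│♙ ♙ ♙ ♙ ♙ ♙ ♙ ♙│2
1│· ♖ ♗ ♕ ♔ ♗ · ♖│1
  ─────────────────
  a b c d e f g h

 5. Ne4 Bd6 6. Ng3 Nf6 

  a b c d e f g h
  ─────────────────
8│♜ · ♝ ♛ ♚ · · ♜│8
7│♟ · ♟ ♟ · ♟ ♟ ♟│7
6│· ♟ ♞ ♝ · ♞ · ·│6
5│· · · · · · · ·│5
4│· · · ♟ · · · ·│4
3│· · · · · · ♘ ·│3
2│♙ ♙ ♙ ♙ ♙ ♙ ♙ ♙│2
1│· ♖ ♗ ♕ ♔ ♗ · ♖│1
  ─────────────────
  a b c d e f g h

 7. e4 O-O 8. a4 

  a b c d e f g h
  ─────────────────
8│♜ · ♝ ♛ · ♜ ♚ ·│8
7│♟ · ♟ ♟ · ♟ ♟ ♟│7
6│· ♟ ♞ ♝ · ♞ · ·│6
5│· · · · · · · ·│5
4│♙ · · ♟ ♙ · · ·│4
3│· · · · · · ♘ ·│3
2│· ♙ ♙ ♙ · ♙ ♙ ♙│2
1│· ♖ ♗ ♕ ♔ ♗ · ♖│1
  ─────────────────
  a b c d e f g h


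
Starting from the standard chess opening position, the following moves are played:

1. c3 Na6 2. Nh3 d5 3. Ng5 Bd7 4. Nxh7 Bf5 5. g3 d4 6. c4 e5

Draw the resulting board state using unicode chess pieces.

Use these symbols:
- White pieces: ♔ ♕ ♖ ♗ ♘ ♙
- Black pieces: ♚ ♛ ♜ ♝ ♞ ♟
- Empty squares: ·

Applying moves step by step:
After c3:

♜ ♞ ♝ ♛ ♚ ♝ ♞ ♜
♟ ♟ ♟ ♟ ♟ ♟ ♟ ♟
· · · · · · · ·
· · · · · · · ·
· · · · · · · ·
· · ♙ · · · · ·
♙ ♙ · ♙ ♙ ♙ ♙ ♙
♖ ♘ ♗ ♕ ♔ ♗ ♘ ♖


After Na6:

♜ · ♝ ♛ ♚ ♝ ♞ ♜
♟ ♟ ♟ ♟ ♟ ♟ ♟ ♟
♞ · · · · · · ·
· · · · · · · ·
· · · · · · · ·
· · ♙ · · · · ·
♙ ♙ · ♙ ♙ ♙ ♙ ♙
♖ ♘ ♗ ♕ ♔ ♗ ♘ ♖


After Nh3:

♜ · ♝ ♛ ♚ ♝ ♞ ♜
♟ ♟ ♟ ♟ ♟ ♟ ♟ ♟
♞ · · · · · · ·
· · · · · · · ·
· · · · · · · ·
· · ♙ · · · · ♘
♙ ♙ · ♙ ♙ ♙ ♙ ♙
♖ ♘ ♗ ♕ ♔ ♗ · ♖


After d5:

♜ · ♝ ♛ ♚ ♝ ♞ ♜
♟ ♟ ♟ · ♟ ♟ ♟ ♟
♞ · · · · · · ·
· · · ♟ · · · ·
· · · · · · · ·
· · ♙ · · · · ♘
♙ ♙ · ♙ ♙ ♙ ♙ ♙
♖ ♘ ♗ ♕ ♔ ♗ · ♖


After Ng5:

♜ · ♝ ♛ ♚ ♝ ♞ ♜
♟ ♟ ♟ · ♟ ♟ ♟ ♟
♞ · · · · · · ·
· · · ♟ · · ♘ ·
· · · · · · · ·
· · ♙ · · · · ·
♙ ♙ · ♙ ♙ ♙ ♙ ♙
♖ ♘ ♗ ♕ ♔ ♗ · ♖


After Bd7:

♜ · · ♛ ♚ ♝ ♞ ♜
♟ ♟ ♟ ♝ ♟ ♟ ♟ ♟
♞ · · · · · · ·
· · · ♟ · · ♘ ·
· · · · · · · ·
· · ♙ · · · · ·
♙ ♙ · ♙ ♙ ♙ ♙ ♙
♖ ♘ ♗ ♕ ♔ ♗ · ♖


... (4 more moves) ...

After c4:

♜ · · ♛ ♚ ♝ ♞ ♜
♟ ♟ ♟ · ♟ ♟ ♟ ♘
♞ · · · · · · ·
· · · · · ♝ · ·
· · ♙ ♟ · · · ·
· · · · · · ♙ ·
♙ ♙ · ♙ ♙ ♙ · ♙
♖ ♘ ♗ ♕ ♔ ♗ · ♖


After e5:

♜ · · ♛ ♚ ♝ ♞ ♜
♟ ♟ ♟ · · ♟ ♟ ♘
♞ · · · · · · ·
· · · · ♟ ♝ · ·
· · ♙ ♟ · · · ·
· · · · · · ♙ ·
♙ ♙ · ♙ ♙ ♙ · ♙
♖ ♘ ♗ ♕ ♔ ♗ · ♖



  a b c d e f g h
  ─────────────────
8│♜ · · ♛ ♚ ♝ ♞ ♜│8
7│♟ ♟ ♟ · · ♟ ♟ ♘│7
6│♞ · · · · · · ·│6
5│· · · · ♟ ♝ · ·│5
4│· · ♙ ♟ · · · ·│4
3│· · · · · · ♙ ·│3
2│♙ ♙ · ♙ ♙ ♙ · ♙│2
1│♖ ♘ ♗ ♕ ♔ ♗ · ♖│1
  ─────────────────
  a b c d e f g h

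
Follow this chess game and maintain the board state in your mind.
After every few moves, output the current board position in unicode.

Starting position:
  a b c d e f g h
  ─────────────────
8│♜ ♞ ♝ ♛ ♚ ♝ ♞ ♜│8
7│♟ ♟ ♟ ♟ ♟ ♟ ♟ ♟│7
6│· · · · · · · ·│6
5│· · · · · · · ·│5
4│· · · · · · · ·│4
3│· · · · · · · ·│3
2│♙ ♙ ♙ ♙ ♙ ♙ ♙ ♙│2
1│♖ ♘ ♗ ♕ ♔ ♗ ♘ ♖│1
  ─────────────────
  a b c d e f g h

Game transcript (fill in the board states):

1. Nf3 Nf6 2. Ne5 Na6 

  a b c d e f g h
  ─────────────────
8│♜ · ♝ ♛ ♚ ♝ · ♜│8
7│♟ ♟ ♟ ♟ ♟ ♟ ♟ ♟│7
6│♞ · · · · ♞ · ·│6
5│· · · · ♘ · · ·│5
4│· · · · · · · ·│4
3│· · · · · · · ·│3
2│♙ ♙ ♙ ♙ ♙ ♙ ♙ ♙│2
1│♖ ♘ ♗ ♕ ♔ ♗ · ♖│1
  ─────────────────
  a b c d e f g h

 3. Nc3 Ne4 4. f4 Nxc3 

  a b c d e f g h
  ─────────────────
8│♜ · ♝ ♛ ♚ ♝ · ♜│8
7│♟ ♟ ♟ ♟ ♟ ♟ ♟ ♟│7
6│♞ · · · · · · ·│6
5│· · · · ♘ · · ·│5
4│· · · · · ♙ · ·│4
3│· · ♞ · · · · ·│3
2│♙ ♙ ♙ ♙ ♙ · ♙ ♙│2
1│♖ · ♗ ♕ ♔ ♗ · ♖│1
  ─────────────────
  a b c d e f g h

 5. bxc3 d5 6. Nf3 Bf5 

  a b c d e f g h
  ─────────────────
8│♜ · · ♛ ♚ ♝ · ♜│8
7│♟ ♟ ♟ · ♟ ♟ ♟ ♟│7
6│♞ · · · · · · ·│6
5│· · · ♟ · ♝ · ·│5
4│· · · · · ♙ · ·│4
3│· · ♙ · · ♘ · ·│3
2│♙ · ♙ ♙ ♙ · ♙ ♙│2
1│♖ · ♗ ♕ ♔ ♗ · ♖│1
  ─────────────────
  a b c d e f g h

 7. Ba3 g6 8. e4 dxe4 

  a b c d e f g h
  ─────────────────
8│♜ · · ♛ ♚ ♝ · ♜│8
7│♟ ♟ ♟ · ♟ ♟ · ♟│7
6│♞ · · · · · ♟ ·│6
5│· · · · · ♝ · ·│5
4│· · · · ♟ ♙ · ·│4
3│♗ · ♙ · · ♘ · ·│3
2│♙ · ♙ ♙ · · ♙ ♙│2
1│♖ · · ♕ ♔ ♗ · ♖│1
  ─────────────────
  a b c d e f g h

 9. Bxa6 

  a b c d e f g h
  ─────────────────
8│♜ · · ♛ ♚ ♝ · ♜│8
7│♟ ♟ ♟ · ♟ ♟ · ♟│7
6│♗ · · · · · ♟ ·│6
5│· · · · · ♝ · ·│5
4│· · · · ♟ ♙ · ·│4
3│♗ · ♙ · · ♘ · ·│3
2│♙ · ♙ ♙ · · ♙ ♙│2
1│♖ · · ♕ ♔ · · ♖│1
  ─────────────────
  a b c d e f g h


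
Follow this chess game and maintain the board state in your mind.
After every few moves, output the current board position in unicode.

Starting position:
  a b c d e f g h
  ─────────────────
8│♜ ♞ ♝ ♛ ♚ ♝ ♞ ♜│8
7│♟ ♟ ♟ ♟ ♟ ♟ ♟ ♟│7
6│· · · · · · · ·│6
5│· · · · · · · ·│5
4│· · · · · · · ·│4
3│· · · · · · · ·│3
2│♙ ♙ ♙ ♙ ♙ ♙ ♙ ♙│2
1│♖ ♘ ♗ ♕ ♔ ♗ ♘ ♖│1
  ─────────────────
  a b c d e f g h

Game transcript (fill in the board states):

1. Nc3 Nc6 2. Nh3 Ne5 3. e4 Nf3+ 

  a b c d e f g h
  ─────────────────
8│♜ · ♝ ♛ ♚ ♝ ♞ ♜│8
7│♟ ♟ ♟ ♟ ♟ ♟ ♟ ♟│7
6│· · · · · · · ·│6
5│· · · · · · · ·│5
4│· · · · ♙ · · ·│4
3│· · ♘ · · ♞ · ♘│3
2│♙ ♙ ♙ ♙ · ♙ ♙ ♙│2
1│♖ · ♗ ♕ ♔ ♗ · ♖│1
  ─────────────────
  a b c d e f g h

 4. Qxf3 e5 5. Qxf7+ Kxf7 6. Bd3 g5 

  a b c d e f g h
  ─────────────────
8│♜ · ♝ ♛ · ♝ ♞ ♜│8
7│♟ ♟ ♟ ♟ · ♚ · ♟│7
6│· · · · · · · ·│6
5│· · · · ♟ · ♟ ·│5
4│· · · · ♙ · · ·│4
3│· · ♘ ♗ · · · ♘│3
2│♙ ♙ ♙ ♙ · ♙ ♙ ♙│2
1│♖ · ♗ · ♔ · · ♖│1
  ─────────────────
  a b c d e f g h

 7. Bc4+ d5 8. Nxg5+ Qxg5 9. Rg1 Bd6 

  a b c d e f g h
  ─────────────────
8│♜ · ♝ · · · ♞ ♜│8
7│♟ ♟ ♟ · · ♚ · ♟│7
6│· · · ♝ · · · ·│6
5│· · · ♟ ♟ · ♛ ·│5
4│· · ♗ · ♙ · · ·│4
3│· · ♘ · · · · ·│3
2│♙ ♙ ♙ ♙ · ♙ ♙ ♙│2
1│♖ · ♗ · ♔ · ♖ ·│1
  ─────────────────
  a b c d e f g h

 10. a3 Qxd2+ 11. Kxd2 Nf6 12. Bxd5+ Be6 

  a b c d e f g h
  ─────────────────
8│♜ · · · · · · ♜│8
7│♟ ♟ ♟ · · ♚ · ♟│7
6│· · · ♝ ♝ ♞ · ·│6
5│· · · ♗ ♟ · · ·│5
4│· · · · ♙ · · ·│4
3│♙ · ♘ · · · · ·│3
2│· ♙ ♙ ♔ · ♙ ♙ ♙│2
1│♖ · ♗ · · · ♖ ·│1
  ─────────────────
  a b c d e f g h



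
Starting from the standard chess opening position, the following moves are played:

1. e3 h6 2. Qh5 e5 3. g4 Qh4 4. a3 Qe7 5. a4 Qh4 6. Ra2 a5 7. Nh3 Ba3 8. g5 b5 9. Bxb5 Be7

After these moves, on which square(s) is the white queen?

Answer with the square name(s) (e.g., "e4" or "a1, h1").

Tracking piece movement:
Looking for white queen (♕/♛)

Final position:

  a b c d e f g h
  ─────────────────
8│♜ ♞ ♝ · ♚ · ♞ ♜│8
7│· · ♟ ♟ ♝ ♟ ♟ ·│7
6│· · · · · · · ♟│6
5│♟ ♗ · · ♟ · ♙ ♕│5
4│♙ · · · · · · ♛│4
3│· · · · ♙ · · ♘│3
2│♖ ♙ ♙ ♙ · ♙ · ♙│2
1│· ♘ ♗ · ♔ · · ♖│1
  ─────────────────
  a b c d e f g h


h5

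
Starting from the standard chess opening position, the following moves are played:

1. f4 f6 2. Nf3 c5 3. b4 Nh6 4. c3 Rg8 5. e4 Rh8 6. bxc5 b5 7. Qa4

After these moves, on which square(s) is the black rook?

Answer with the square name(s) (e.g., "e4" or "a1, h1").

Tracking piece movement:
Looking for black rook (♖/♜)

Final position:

  a b c d e f g h
  ─────────────────
8│♜ ♞ ♝ ♛ ♚ ♝ · ♜│8
7│♟ · · ♟ ♟ · ♟ ♟│7
6│· · · · · ♟ · ♞│6
5│· ♟ ♙ · · · · ·│5
4│♕ · · · ♙ ♙ · ·│4
3│· · ♙ · · ♘ · ·│3
2│♙ · · ♙ · · ♙ ♙│2
1│♖ ♘ ♗ · ♔ ♗ · ♖│1
  ─────────────────
  a b c d e f g h


a8, h8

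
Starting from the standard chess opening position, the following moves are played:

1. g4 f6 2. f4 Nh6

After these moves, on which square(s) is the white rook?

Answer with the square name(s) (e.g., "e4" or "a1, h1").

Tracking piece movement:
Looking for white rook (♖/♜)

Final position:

  a b c d e f g h
  ─────────────────
8│♜ ♞ ♝ ♛ ♚ ♝ · ♜│8
7│♟ ♟ ♟ ♟ ♟ · ♟ ♟│7
6│· · · · · ♟ · ♞│6
5│· · · · · · · ·│5
4│· · · · · ♙ ♙ ·│4
3│· · · · · · · ·│3
2│♙ ♙ ♙ ♙ ♙ · · ♙│2
1│♖ ♘ ♗ ♕ ♔ ♗ ♘ ♖│1
  ─────────────────
  a b c d e f g h


a1, h1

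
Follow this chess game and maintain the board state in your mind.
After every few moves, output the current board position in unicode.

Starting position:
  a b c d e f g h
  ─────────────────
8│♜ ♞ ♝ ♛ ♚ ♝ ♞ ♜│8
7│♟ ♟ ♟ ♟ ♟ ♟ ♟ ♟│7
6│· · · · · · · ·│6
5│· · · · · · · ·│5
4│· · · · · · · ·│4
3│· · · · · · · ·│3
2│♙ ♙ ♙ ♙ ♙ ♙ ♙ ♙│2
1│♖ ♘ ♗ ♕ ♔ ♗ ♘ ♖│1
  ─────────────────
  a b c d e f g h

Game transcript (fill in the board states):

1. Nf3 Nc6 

  a b c d e f g h
  ─────────────────
8│♜ · ♝ ♛ ♚ ♝ ♞ ♜│8
7│♟ ♟ ♟ ♟ ♟ ♟ ♟ ♟│7
6│· · ♞ · · · · ·│6
5│· · · · · · · ·│5
4│· · · · · · · ·│4
3│· · · · · ♘ · ·│3
2│♙ ♙ ♙ ♙ ♙ ♙ ♙ ♙│2
1│♖ ♘ ♗ ♕ ♔ ♗ · ♖│1
  ─────────────────
  a b c d e f g h

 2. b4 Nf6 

  a b c d e f g h
  ─────────────────
8│♜ · ♝ ♛ ♚ ♝ · ♜│8
7│♟ ♟ ♟ ♟ ♟ ♟ ♟ ♟│7
6│· · ♞ · · ♞ · ·│6
5│· · · · · · · ·│5
4│· ♙ · · · · · ·│4
3│· · · · · ♘ · ·│3
2│♙ · ♙ ♙ ♙ ♙ ♙ ♙│2
1│♖ ♘ ♗ ♕ ♔ ♗ · ♖│1
  ─────────────────
  a b c d e f g h

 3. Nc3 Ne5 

  a b c d e f g h
  ─────────────────
8│♜ · ♝ ♛ ♚ ♝ · ♜│8
7│♟ ♟ ♟ ♟ ♟ ♟ ♟ ♟│7
6│· · · · · ♞ · ·│6
5│· · · · ♞ · · ·│5
4│· ♙ · · · · · ·│4
3│· · ♘ · · ♘ · ·│3
2│♙ · ♙ ♙ ♙ ♙ ♙ ♙│2
1│♖ · ♗ ♕ ♔ ♗ · ♖│1
  ─────────────────
  a b c d e f g h

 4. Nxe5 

  a b c d e f g h
  ─────────────────
8│♜ · ♝ ♛ ♚ ♝ · ♜│8
7│♟ ♟ ♟ ♟ ♟ ♟ ♟ ♟│7
6│· · · · · ♞ · ·│6
5│· · · · ♘ · · ·│5
4│· ♙ · · · · · ·│4
3│· · ♘ · · · · ·│3
2│♙ · ♙ ♙ ♙ ♙ ♙ ♙│2
1│♖ · ♗ ♕ ♔ ♗ · ♖│1
  ─────────────────
  a b c d e f g h


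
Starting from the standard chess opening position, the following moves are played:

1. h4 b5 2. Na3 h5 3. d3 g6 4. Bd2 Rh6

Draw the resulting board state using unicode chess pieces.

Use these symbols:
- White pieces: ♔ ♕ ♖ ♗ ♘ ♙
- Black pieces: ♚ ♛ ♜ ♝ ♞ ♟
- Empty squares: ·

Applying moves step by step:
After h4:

♜ ♞ ♝ ♛ ♚ ♝ ♞ ♜
♟ ♟ ♟ ♟ ♟ ♟ ♟ ♟
· · · · · · · ·
· · · · · · · ·
· · · · · · · ♙
· · · · · · · ·
♙ ♙ ♙ ♙ ♙ ♙ ♙ ·
♖ ♘ ♗ ♕ ♔ ♗ ♘ ♖


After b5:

♜ ♞ ♝ ♛ ♚ ♝ ♞ ♜
♟ · ♟ ♟ ♟ ♟ ♟ ♟
· · · · · · · ·
· ♟ · · · · · ·
· · · · · · · ♙
· · · · · · · ·
♙ ♙ ♙ ♙ ♙ ♙ ♙ ·
♖ ♘ ♗ ♕ ♔ ♗ ♘ ♖


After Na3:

♜ ♞ ♝ ♛ ♚ ♝ ♞ ♜
♟ · ♟ ♟ ♟ ♟ ♟ ♟
· · · · · · · ·
· ♟ · · · · · ·
· · · · · · · ♙
♘ · · · · · · ·
♙ ♙ ♙ ♙ ♙ ♙ ♙ ·
♖ · ♗ ♕ ♔ ♗ ♘ ♖


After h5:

♜ ♞ ♝ ♛ ♚ ♝ ♞ ♜
♟ · ♟ ♟ ♟ ♟ ♟ ·
· · · · · · · ·
· ♟ · · · · · ♟
· · · · · · · ♙
♘ · · · · · · ·
♙ ♙ ♙ ♙ ♙ ♙ ♙ ·
♖ · ♗ ♕ ♔ ♗ ♘ ♖


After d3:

♜ ♞ ♝ ♛ ♚ ♝ ♞ ♜
♟ · ♟ ♟ ♟ ♟ ♟ ·
· · · · · · · ·
· ♟ · · · · · ♟
· · · · · · · ♙
♘ · · ♙ · · · ·
♙ ♙ ♙ · ♙ ♙ ♙ ·
♖ · ♗ ♕ ♔ ♗ ♘ ♖


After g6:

♜ ♞ ♝ ♛ ♚ ♝ ♞ ♜
♟ · ♟ ♟ ♟ ♟ · ·
· · · · · · ♟ ·
· ♟ · · · · · ♟
· · · · · · · ♙
♘ · · ♙ · · · ·
♙ ♙ ♙ · ♙ ♙ ♙ ·
♖ · ♗ ♕ ♔ ♗ ♘ ♖


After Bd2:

♜ ♞ ♝ ♛ ♚ ♝ ♞ ♜
♟ · ♟ ♟ ♟ ♟ · ·
· · · · · · ♟ ·
· ♟ · · · · · ♟
· · · · · · · ♙
♘ · · ♙ · · · ·
♙ ♙ ♙ ♗ ♙ ♙ ♙ ·
♖ · · ♕ ♔ ♗ ♘ ♖


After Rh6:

♜ ♞ ♝ ♛ ♚ ♝ ♞ ·
♟ · ♟ ♟ ♟ ♟ · ·
· · · · · · ♟ ♜
· ♟ · · · · · ♟
· · · · · · · ♙
♘ · · ♙ · · · ·
♙ ♙ ♙ ♗ ♙ ♙ ♙ ·
♖ · · ♕ ♔ ♗ ♘ ♖



  a b c d e f g h
  ─────────────────
8│♜ ♞ ♝ ♛ ♚ ♝ ♞ ·│8
7│♟ · ♟ ♟ ♟ ♟ · ·│7
6│· · · · · · ♟ ♜│6
5│· ♟ · · · · · ♟│5
4│· · · · · · · ♙│4
3│♘ · · ♙ · · · ·│3
2│♙ ♙ ♙ ♗ ♙ ♙ ♙ ·│2
1│♖ · · ♕ ♔ ♗ ♘ ♖│1
  ─────────────────
  a b c d e f g h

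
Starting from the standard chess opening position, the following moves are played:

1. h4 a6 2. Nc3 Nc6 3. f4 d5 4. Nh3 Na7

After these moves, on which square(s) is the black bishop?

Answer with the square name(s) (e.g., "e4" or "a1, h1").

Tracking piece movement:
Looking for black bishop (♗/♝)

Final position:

  a b c d e f g h
  ─────────────────
8│♜ · ♝ ♛ ♚ ♝ ♞ ♜│8
7│♞ ♟ ♟ · ♟ ♟ ♟ ♟│7
6│♟ · · · · · · ·│6
5│· · · ♟ · · · ·│5
4│· · · · · ♙ · ♙│4
3│· · ♘ · · · · ♘│3
2│♙ ♙ ♙ ♙ ♙ · ♙ ·│2
1│♖ · ♗ ♕ ♔ ♗ · ♖│1
  ─────────────────
  a b c d e f g h


c8, f8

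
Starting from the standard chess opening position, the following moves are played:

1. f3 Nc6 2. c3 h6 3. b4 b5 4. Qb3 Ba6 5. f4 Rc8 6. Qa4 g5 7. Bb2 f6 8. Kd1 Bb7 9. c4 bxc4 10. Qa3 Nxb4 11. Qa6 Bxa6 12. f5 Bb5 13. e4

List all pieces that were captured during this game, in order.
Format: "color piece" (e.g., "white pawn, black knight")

Tracking captures:
  bxc4: captured white pawn
  Nxb4: captured white pawn
  Bxa6: captured white queen

white pawn, white pawn, white queen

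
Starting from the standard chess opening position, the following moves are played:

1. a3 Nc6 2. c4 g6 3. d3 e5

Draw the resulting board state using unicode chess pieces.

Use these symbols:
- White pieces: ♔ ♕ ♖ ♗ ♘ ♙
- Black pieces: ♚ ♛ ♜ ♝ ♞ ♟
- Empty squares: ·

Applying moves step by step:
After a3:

♜ ♞ ♝ ♛ ♚ ♝ ♞ ♜
♟ ♟ ♟ ♟ ♟ ♟ ♟ ♟
· · · · · · · ·
· · · · · · · ·
· · · · · · · ·
♙ · · · · · · ·
· ♙ ♙ ♙ ♙ ♙ ♙ ♙
♖ ♘ ♗ ♕ ♔ ♗ ♘ ♖


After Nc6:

♜ · ♝ ♛ ♚ ♝ ♞ ♜
♟ ♟ ♟ ♟ ♟ ♟ ♟ ♟
· · ♞ · · · · ·
· · · · · · · ·
· · · · · · · ·
♙ · · · · · · ·
· ♙ ♙ ♙ ♙ ♙ ♙ ♙
♖ ♘ ♗ ♕ ♔ ♗ ♘ ♖


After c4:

♜ · ♝ ♛ ♚ ♝ ♞ ♜
♟ ♟ ♟ ♟ ♟ ♟ ♟ ♟
· · ♞ · · · · ·
· · · · · · · ·
· · ♙ · · · · ·
♙ · · · · · · ·
· ♙ · ♙ ♙ ♙ ♙ ♙
♖ ♘ ♗ ♕ ♔ ♗ ♘ ♖


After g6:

♜ · ♝ ♛ ♚ ♝ ♞ ♜
♟ ♟ ♟ ♟ ♟ ♟ · ♟
· · ♞ · · · ♟ ·
· · · · · · · ·
· · ♙ · · · · ·
♙ · · · · · · ·
· ♙ · ♙ ♙ ♙ ♙ ♙
♖ ♘ ♗ ♕ ♔ ♗ ♘ ♖


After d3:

♜ · ♝ ♛ ♚ ♝ ♞ ♜
♟ ♟ ♟ ♟ ♟ ♟ · ♟
· · ♞ · · · ♟ ·
· · · · · · · ·
· · ♙ · · · · ·
♙ · · ♙ · · · ·
· ♙ · · ♙ ♙ ♙ ♙
♖ ♘ ♗ ♕ ♔ ♗ ♘ ♖


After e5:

♜ · ♝ ♛ ♚ ♝ ♞ ♜
♟ ♟ ♟ ♟ · ♟ · ♟
· · ♞ · · · ♟ ·
· · · · ♟ · · ·
· · ♙ · · · · ·
♙ · · ♙ · · · ·
· ♙ · · ♙ ♙ ♙ ♙
♖ ♘ ♗ ♕ ♔ ♗ ♘ ♖



  a b c d e f g h
  ─────────────────
8│♜ · ♝ ♛ ♚ ♝ ♞ ♜│8
7│♟ ♟ ♟ ♟ · ♟ · ♟│7
6│· · ♞ · · · ♟ ·│6
5│· · · · ♟ · · ·│5
4│· · ♙ · · · · ·│4
3│♙ · · ♙ · · · ·│3
2│· ♙ · · ♙ ♙ ♙ ♙│2
1│♖ ♘ ♗ ♕ ♔ ♗ ♘ ♖│1
  ─────────────────
  a b c d e f g h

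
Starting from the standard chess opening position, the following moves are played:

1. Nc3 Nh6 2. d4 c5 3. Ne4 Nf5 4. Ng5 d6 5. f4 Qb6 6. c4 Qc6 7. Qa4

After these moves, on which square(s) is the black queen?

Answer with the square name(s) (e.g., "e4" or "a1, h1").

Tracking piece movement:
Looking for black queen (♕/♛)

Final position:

  a b c d e f g h
  ─────────────────
8│♜ ♞ ♝ · ♚ ♝ · ♜│8
7│♟ ♟ · · ♟ ♟ ♟ ♟│7
6│· · ♛ ♟ · · · ·│6
5│· · ♟ · · ♞ ♘ ·│5
4│♕ · ♙ ♙ · ♙ · ·│4
3│· · · · · · · ·│3
2│♙ ♙ · · ♙ · ♙ ♙│2
1│♖ · ♗ · ♔ ♗ ♘ ♖│1
  ─────────────────
  a b c d e f g h


c6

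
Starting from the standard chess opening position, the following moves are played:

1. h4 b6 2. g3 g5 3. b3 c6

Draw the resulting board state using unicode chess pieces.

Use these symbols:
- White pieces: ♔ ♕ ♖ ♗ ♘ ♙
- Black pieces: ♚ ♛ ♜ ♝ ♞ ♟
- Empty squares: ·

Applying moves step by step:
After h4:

♜ ♞ ♝ ♛ ♚ ♝ ♞ ♜
♟ ♟ ♟ ♟ ♟ ♟ ♟ ♟
· · · · · · · ·
· · · · · · · ·
· · · · · · · ♙
· · · · · · · ·
♙ ♙ ♙ ♙ ♙ ♙ ♙ ·
♖ ♘ ♗ ♕ ♔ ♗ ♘ ♖


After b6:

♜ ♞ ♝ ♛ ♚ ♝ ♞ ♜
♟ · ♟ ♟ ♟ ♟ ♟ ♟
· ♟ · · · · · ·
· · · · · · · ·
· · · · · · · ♙
· · · · · · · ·
♙ ♙ ♙ ♙ ♙ ♙ ♙ ·
♖ ♘ ♗ ♕ ♔ ♗ ♘ ♖


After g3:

♜ ♞ ♝ ♛ ♚ ♝ ♞ ♜
♟ · ♟ ♟ ♟ ♟ ♟ ♟
· ♟ · · · · · ·
· · · · · · · ·
· · · · · · · ♙
· · · · · · ♙ ·
♙ ♙ ♙ ♙ ♙ ♙ · ·
♖ ♘ ♗ ♕ ♔ ♗ ♘ ♖


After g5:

♜ ♞ ♝ ♛ ♚ ♝ ♞ ♜
♟ · ♟ ♟ ♟ ♟ · ♟
· ♟ · · · · · ·
· · · · · · ♟ ·
· · · · · · · ♙
· · · · · · ♙ ·
♙ ♙ ♙ ♙ ♙ ♙ · ·
♖ ♘ ♗ ♕ ♔ ♗ ♘ ♖


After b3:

♜ ♞ ♝ ♛ ♚ ♝ ♞ ♜
♟ · ♟ ♟ ♟ ♟ · ♟
· ♟ · · · · · ·
· · · · · · ♟ ·
· · · · · · · ♙
· ♙ · · · · ♙ ·
♙ · ♙ ♙ ♙ ♙ · ·
♖ ♘ ♗ ♕ ♔ ♗ ♘ ♖


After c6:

♜ ♞ ♝ ♛ ♚ ♝ ♞ ♜
♟ · · ♟ ♟ ♟ · ♟
· ♟ ♟ · · · · ·
· · · · · · ♟ ·
· · · · · · · ♙
· ♙ · · · · ♙ ·
♙ · ♙ ♙ ♙ ♙ · ·
♖ ♘ ♗ ♕ ♔ ♗ ♘ ♖



  a b c d e f g h
  ─────────────────
8│♜ ♞ ♝ ♛ ♚ ♝ ♞ ♜│8
7│♟ · · ♟ ♟ ♟ · ♟│7
6│· ♟ ♟ · · · · ·│6
5│· · · · · · ♟ ·│5
4│· · · · · · · ♙│4
3│· ♙ · · · · ♙ ·│3
2│♙ · ♙ ♙ ♙ ♙ · ·│2
1│♖ ♘ ♗ ♕ ♔ ♗ ♘ ♖│1
  ─────────────────
  a b c d e f g h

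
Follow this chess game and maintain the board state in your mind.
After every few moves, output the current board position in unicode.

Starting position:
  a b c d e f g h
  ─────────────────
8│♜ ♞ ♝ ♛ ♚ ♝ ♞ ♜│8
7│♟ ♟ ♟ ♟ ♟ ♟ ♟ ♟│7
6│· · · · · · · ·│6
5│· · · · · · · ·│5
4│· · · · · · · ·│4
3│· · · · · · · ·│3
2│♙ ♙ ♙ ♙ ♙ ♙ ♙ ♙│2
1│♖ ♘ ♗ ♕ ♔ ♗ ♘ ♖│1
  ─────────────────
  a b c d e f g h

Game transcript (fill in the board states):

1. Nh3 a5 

  a b c d e f g h
  ─────────────────
8│♜ ♞ ♝ ♛ ♚ ♝ ♞ ♜│8
7│· ♟ ♟ ♟ ♟ ♟ ♟ ♟│7
6│· · · · · · · ·│6
5│♟ · · · · · · ·│5
4│· · · · · · · ·│4
3│· · · · · · · ♘│3
2│♙ ♙ ♙ ♙ ♙ ♙ ♙ ♙│2
1│♖ ♘ ♗ ♕ ♔ ♗ · ♖│1
  ─────────────────
  a b c d e f g h

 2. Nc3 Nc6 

  a b c d e f g h
  ─────────────────
8│♜ · ♝ ♛ ♚ ♝ ♞ ♜│8
7│· ♟ ♟ ♟ ♟ ♟ ♟ ♟│7
6│· · ♞ · · · · ·│6
5│♟ · · · · · · ·│5
4│· · · · · · · ·│4
3│· · ♘ · · · · ♘│3
2│♙ ♙ ♙ ♙ ♙ ♙ ♙ ♙│2
1│♖ · ♗ ♕ ♔ ♗ · ♖│1
  ─────────────────
  a b c d e f g h

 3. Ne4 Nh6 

  a b c d e f g h
  ─────────────────
8│♜ · ♝ ♛ ♚ ♝ · ♜│8
7│· ♟ ♟ ♟ ♟ ♟ ♟ ♟│7
6│· · ♞ · · · · ♞│6
5│♟ · · · · · · ·│5
4│· · · · ♘ · · ·│4
3│· · · · · · · ♘│3
2│♙ ♙ ♙ ♙ ♙ ♙ ♙ ♙│2
1│♖ · ♗ ♕ ♔ ♗ · ♖│1
  ─────────────────
  a b c d e f g h

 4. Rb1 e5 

  a b c d e f g h
  ─────────────────
8│♜ · ♝ ♛ ♚ ♝ · ♜│8
7│· ♟ ♟ ♟ · ♟ ♟ ♟│7
6│· · ♞ · · · · ♞│6
5│♟ · · · ♟ · · ·│5
4│· · · · ♘ · · ·│4
3│· · · · · · · ♘│3
2│♙ ♙ ♙ ♙ ♙ ♙ ♙ ♙│2
1│· ♖ ♗ ♕ ♔ ♗ · ♖│1
  ─────────────────
  a b c d e f g h

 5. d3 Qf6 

  a b c d e f g h
  ─────────────────
8│♜ · ♝ · ♚ ♝ · ♜│8
7│· ♟ ♟ ♟ · ♟ ♟ ♟│7
6│· · ♞ · · ♛ · ♞│6
5│♟ · · · ♟ · · ·│5
4│· · · · ♘ · · ·│4
3│· · · ♙ · · · ♘│3
2│♙ ♙ ♙ · ♙ ♙ ♙ ♙│2
1│· ♖ ♗ ♕ ♔ ♗ · ♖│1
  ─────────────────
  a b c d e f g h

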